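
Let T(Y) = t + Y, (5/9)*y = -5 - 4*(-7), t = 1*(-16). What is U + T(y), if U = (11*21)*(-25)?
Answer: -28748/5 ≈ -5749.6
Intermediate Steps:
t = -16
y = 207/5 (y = 9*(-5 - 4*(-7))/5 = 9*(-5 + 28)/5 = (9/5)*23 = 207/5 ≈ 41.400)
T(Y) = -16 + Y
U = -5775 (U = 231*(-25) = -5775)
U + T(y) = -5775 + (-16 + 207/5) = -5775 + 127/5 = -28748/5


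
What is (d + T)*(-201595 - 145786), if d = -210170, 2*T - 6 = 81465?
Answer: 117716652089/2 ≈ 5.8858e+10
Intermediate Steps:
T = 81471/2 (T = 3 + (½)*81465 = 3 + 81465/2 = 81471/2 ≈ 40736.)
(d + T)*(-201595 - 145786) = (-210170 + 81471/2)*(-201595 - 145786) = -338869/2*(-347381) = 117716652089/2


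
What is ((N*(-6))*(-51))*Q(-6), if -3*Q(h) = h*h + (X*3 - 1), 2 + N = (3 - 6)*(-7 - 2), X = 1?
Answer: -96900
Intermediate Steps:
N = 25 (N = -2 + (3 - 6)*(-7 - 2) = -2 - 3*(-9) = -2 + 27 = 25)
Q(h) = -⅔ - h²/3 (Q(h) = -(h*h + (1*3 - 1))/3 = -(h² + (3 - 1))/3 = -(h² + 2)/3 = -(2 + h²)/3 = -⅔ - h²/3)
((N*(-6))*(-51))*Q(-6) = ((25*(-6))*(-51))*(-⅔ - ⅓*(-6)²) = (-150*(-51))*(-⅔ - ⅓*36) = 7650*(-⅔ - 12) = 7650*(-38/3) = -96900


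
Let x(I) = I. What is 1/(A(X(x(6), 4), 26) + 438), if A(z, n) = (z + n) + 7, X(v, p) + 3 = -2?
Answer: 1/466 ≈ 0.0021459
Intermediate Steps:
X(v, p) = -5 (X(v, p) = -3 - 2 = -5)
A(z, n) = 7 + n + z (A(z, n) = (n + z) + 7 = 7 + n + z)
1/(A(X(x(6), 4), 26) + 438) = 1/((7 + 26 - 5) + 438) = 1/(28 + 438) = 1/466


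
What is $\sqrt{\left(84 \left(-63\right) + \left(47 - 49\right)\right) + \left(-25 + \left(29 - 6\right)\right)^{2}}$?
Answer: $23 i \sqrt{10} \approx 72.732 i$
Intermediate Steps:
$\sqrt{\left(84 \left(-63\right) + \left(47 - 49\right)\right) + \left(-25 + \left(29 - 6\right)\right)^{2}} = \sqrt{\left(-5292 + \left(47 - 49\right)\right) + \left(-25 + 23\right)^{2}} = \sqrt{\left(-5292 - 2\right) + \left(-2\right)^{2}} = \sqrt{-5294 + 4} = \sqrt{-5290} = 23 i \sqrt{10}$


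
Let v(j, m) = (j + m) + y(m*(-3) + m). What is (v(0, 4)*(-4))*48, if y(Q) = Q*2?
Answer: 2304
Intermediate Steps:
y(Q) = 2*Q
v(j, m) = j - 3*m (v(j, m) = (j + m) + 2*(m*(-3) + m) = (j + m) + 2*(-3*m + m) = (j + m) + 2*(-2*m) = (j + m) - 4*m = j - 3*m)
(v(0, 4)*(-4))*48 = ((0 - 3*4)*(-4))*48 = ((0 - 12)*(-4))*48 = -12*(-4)*48 = 48*48 = 2304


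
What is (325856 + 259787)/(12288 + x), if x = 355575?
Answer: 585643/367863 ≈ 1.5920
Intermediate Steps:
(325856 + 259787)/(12288 + x) = (325856 + 259787)/(12288 + 355575) = 585643/367863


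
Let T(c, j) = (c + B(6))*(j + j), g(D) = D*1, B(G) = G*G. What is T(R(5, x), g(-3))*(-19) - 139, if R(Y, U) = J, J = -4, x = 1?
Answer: 3509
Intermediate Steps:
R(Y, U) = -4
B(G) = G²
g(D) = D
T(c, j) = 2*j*(36 + c) (T(c, j) = (c + 6²)*(j + j) = (c + 36)*(2*j) = (36 + c)*(2*j) = 2*j*(36 + c))
T(R(5, x), g(-3))*(-19) - 139 = (2*(-3)*(36 - 4))*(-19) - 139 = (2*(-3)*32)*(-19) - 139 = -192*(-19) - 139 = 3648 - 139 = 3509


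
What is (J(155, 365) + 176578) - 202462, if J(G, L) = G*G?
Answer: -1859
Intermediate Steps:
J(G, L) = G²
(J(155, 365) + 176578) - 202462 = (155² + 176578) - 202462 = (24025 + 176578) - 202462 = 200603 - 202462 = -1859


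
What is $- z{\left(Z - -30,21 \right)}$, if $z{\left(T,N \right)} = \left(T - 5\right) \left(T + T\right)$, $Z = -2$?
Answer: $-1288$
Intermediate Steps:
$z{\left(T,N \right)} = 2 T \left(-5 + T\right)$ ($z{\left(T,N \right)} = \left(-5 + T\right) 2 T = 2 T \left(-5 + T\right)$)
$- z{\left(Z - -30,21 \right)} = - 2 \left(-2 - -30\right) \left(-5 - -28\right) = - 2 \left(-2 + 30\right) \left(-5 + \left(-2 + 30\right)\right) = - 2 \cdot 28 \left(-5 + 28\right) = - 2 \cdot 28 \cdot 23 = \left(-1\right) 1288 = -1288$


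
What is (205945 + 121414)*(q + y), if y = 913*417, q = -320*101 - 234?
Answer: 113975600953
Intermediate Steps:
q = -32554 (q = -32320 - 234 = -32554)
y = 380721
(205945 + 121414)*(q + y) = (205945 + 121414)*(-32554 + 380721) = 327359*348167 = 113975600953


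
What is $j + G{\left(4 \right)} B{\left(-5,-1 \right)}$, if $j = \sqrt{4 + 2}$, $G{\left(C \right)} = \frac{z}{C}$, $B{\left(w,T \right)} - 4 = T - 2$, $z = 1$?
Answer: $\frac{1}{4} + \sqrt{6} \approx 2.6995$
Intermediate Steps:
$B{\left(w,T \right)} = 2 + T$ ($B{\left(w,T \right)} = 4 + \left(T - 2\right) = 4 + \left(-2 + T\right) = 2 + T$)
$G{\left(C \right)} = \frac{1}{C}$ ($G{\left(C \right)} = 1 \frac{1}{C} = \frac{1}{C}$)
$j = \sqrt{6} \approx 2.4495$
$j + G{\left(4 \right)} B{\left(-5,-1 \right)} = \sqrt{6} + \frac{2 - 1}{4} = \sqrt{6} + \frac{1}{4} \cdot 1 = \sqrt{6} + \frac{1}{4} = \frac{1}{4} + \sqrt{6}$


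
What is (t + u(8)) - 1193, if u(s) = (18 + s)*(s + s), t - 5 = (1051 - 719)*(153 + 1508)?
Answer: 550680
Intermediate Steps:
t = 551457 (t = 5 + (1051 - 719)*(153 + 1508) = 5 + 332*1661 = 5 + 551452 = 551457)
u(s) = 2*s*(18 + s) (u(s) = (18 + s)*(2*s) = 2*s*(18 + s))
(t + u(8)) - 1193 = (551457 + 2*8*(18 + 8)) - 1193 = (551457 + 2*8*26) - 1193 = (551457 + 416) - 1193 = 551873 - 1193 = 550680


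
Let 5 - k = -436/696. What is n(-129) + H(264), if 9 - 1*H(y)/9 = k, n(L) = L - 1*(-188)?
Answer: 5183/58 ≈ 89.362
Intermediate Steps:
n(L) = 188 + L (n(L) = L + 188 = 188 + L)
k = 979/174 (k = 5 - (-436)/696 = 5 - 1*(-109/174) = 5 + 109/174 = 979/174 ≈ 5.6264)
H(y) = 1761/58 (H(y) = 81 - 9*979/174 = 81 - 2937/58 = 1761/58)
n(-129) + H(264) = (188 - 129) + 1761/58 = 59 + 1761/58 = 5183/58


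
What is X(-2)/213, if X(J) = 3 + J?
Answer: 1/213 ≈ 0.0046948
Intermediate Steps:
X(-2)/213 = (3 - 2)/213 = 1*(1/213) = 1/213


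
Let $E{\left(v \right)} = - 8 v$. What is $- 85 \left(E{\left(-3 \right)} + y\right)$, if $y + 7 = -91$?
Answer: $6290$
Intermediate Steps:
$y = -98$ ($y = -7 - 91 = -98$)
$- 85 \left(E{\left(-3 \right)} + y\right) = - 85 \left(\left(-8\right) \left(-3\right) - 98\right) = - 85 \left(24 - 98\right) = \left(-85\right) \left(-74\right) = 6290$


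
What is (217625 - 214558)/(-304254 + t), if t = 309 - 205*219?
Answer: -3067/348840 ≈ -0.0087920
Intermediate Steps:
t = -44586 (t = 309 - 44895 = -44586)
(217625 - 214558)/(-304254 + t) = (217625 - 214558)/(-304254 - 44586) = 3067/(-348840) = 3067*(-1/348840) = -3067/348840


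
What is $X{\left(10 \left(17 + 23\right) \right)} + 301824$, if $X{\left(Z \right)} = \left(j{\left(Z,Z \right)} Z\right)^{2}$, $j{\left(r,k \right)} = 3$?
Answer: $1741824$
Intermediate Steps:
$X{\left(Z \right)} = 9 Z^{2}$ ($X{\left(Z \right)} = \left(3 Z\right)^{2} = 9 Z^{2}$)
$X{\left(10 \left(17 + 23\right) \right)} + 301824 = 9 \left(10 \left(17 + 23\right)\right)^{2} + 301824 = 9 \left(10 \cdot 40\right)^{2} + 301824 = 9 \cdot 400^{2} + 301824 = 9 \cdot 160000 + 301824 = 1440000 + 301824 = 1741824$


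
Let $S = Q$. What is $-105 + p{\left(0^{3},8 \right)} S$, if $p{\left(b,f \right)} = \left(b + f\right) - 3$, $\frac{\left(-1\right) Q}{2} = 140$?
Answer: $-1505$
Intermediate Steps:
$Q = -280$ ($Q = \left(-2\right) 140 = -280$)
$S = -280$
$p{\left(b,f \right)} = -3 + b + f$
$-105 + p{\left(0^{3},8 \right)} S = -105 + \left(-3 + 0^{3} + 8\right) \left(-280\right) = -105 + \left(-3 + 0 + 8\right) \left(-280\right) = -105 + 5 \left(-280\right) = -105 - 1400 = -1505$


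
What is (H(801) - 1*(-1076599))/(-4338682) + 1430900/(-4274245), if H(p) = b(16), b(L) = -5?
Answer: -1080984659533/1854458984509 ≈ -0.58291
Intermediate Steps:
H(p) = -5
(H(801) - 1*(-1076599))/(-4338682) + 1430900/(-4274245) = (-5 - 1*(-1076599))/(-4338682) + 1430900/(-4274245) = (-5 + 1076599)*(-1/4338682) + 1430900*(-1/4274245) = 1076594*(-1/4338682) - 286180/854849 = -538297/2169341 - 286180/854849 = -1080984659533/1854458984509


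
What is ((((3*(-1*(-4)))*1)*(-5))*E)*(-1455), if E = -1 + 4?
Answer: 261900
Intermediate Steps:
E = 3
((((3*(-1*(-4)))*1)*(-5))*E)*(-1455) = ((((3*(-1*(-4)))*1)*(-5))*3)*(-1455) = ((((3*4)*1)*(-5))*3)*(-1455) = (((12*1)*(-5))*3)*(-1455) = ((12*(-5))*3)*(-1455) = -60*3*(-1455) = -180*(-1455) = 261900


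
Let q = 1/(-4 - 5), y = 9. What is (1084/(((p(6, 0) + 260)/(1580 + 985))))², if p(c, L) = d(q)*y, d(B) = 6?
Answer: 1932739452900/24649 ≈ 7.8410e+7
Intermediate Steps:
q = -⅑ (q = 1/(-9) = -⅑ ≈ -0.11111)
p(c, L) = 54 (p(c, L) = 6*9 = 54)
(1084/(((p(6, 0) + 260)/(1580 + 985))))² = (1084/(((54 + 260)/(1580 + 985))))² = (1084/((314/2565)))² = (1084/((314*(1/2565))))² = (1084/(314/2565))² = (1084*(2565/314))² = (1390230/157)² = 1932739452900/24649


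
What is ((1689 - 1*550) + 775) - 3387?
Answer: -1473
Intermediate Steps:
((1689 - 1*550) + 775) - 3387 = ((1689 - 550) + 775) - 3387 = (1139 + 775) - 3387 = 1914 - 3387 = -1473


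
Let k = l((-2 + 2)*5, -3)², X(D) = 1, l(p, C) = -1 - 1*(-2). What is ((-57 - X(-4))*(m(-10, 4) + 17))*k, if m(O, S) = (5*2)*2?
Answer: -2146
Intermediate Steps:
m(O, S) = 20 (m(O, S) = 10*2 = 20)
l(p, C) = 1 (l(p, C) = -1 + 2 = 1)
k = 1 (k = 1² = 1)
((-57 - X(-4))*(m(-10, 4) + 17))*k = ((-57 - 1*1)*(20 + 17))*1 = ((-57 - 1)*37)*1 = -58*37*1 = -2146*1 = -2146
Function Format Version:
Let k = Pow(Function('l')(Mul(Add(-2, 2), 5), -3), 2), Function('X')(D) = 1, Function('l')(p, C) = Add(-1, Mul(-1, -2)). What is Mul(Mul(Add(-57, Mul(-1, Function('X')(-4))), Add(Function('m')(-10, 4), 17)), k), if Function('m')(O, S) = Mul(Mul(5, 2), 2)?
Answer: -2146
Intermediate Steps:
Function('m')(O, S) = 20 (Function('m')(O, S) = Mul(10, 2) = 20)
Function('l')(p, C) = 1 (Function('l')(p, C) = Add(-1, 2) = 1)
k = 1 (k = Pow(1, 2) = 1)
Mul(Mul(Add(-57, Mul(-1, Function('X')(-4))), Add(Function('m')(-10, 4), 17)), k) = Mul(Mul(Add(-57, Mul(-1, 1)), Add(20, 17)), 1) = Mul(Mul(Add(-57, -1), 37), 1) = Mul(Mul(-58, 37), 1) = Mul(-2146, 1) = -2146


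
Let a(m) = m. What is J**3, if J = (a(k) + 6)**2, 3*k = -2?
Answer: 16777216/729 ≈ 23014.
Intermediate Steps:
k = -2/3 (k = (1/3)*(-2) = -2/3 ≈ -0.66667)
J = 256/9 (J = (-2/3 + 6)**2 = (16/3)**2 = 256/9 ≈ 28.444)
J**3 = (256/9)**3 = 16777216/729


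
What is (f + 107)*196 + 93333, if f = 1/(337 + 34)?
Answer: 6058193/53 ≈ 1.1431e+5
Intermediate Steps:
f = 1/371 ≈ 0.0026954
(f + 107)*196 + 93333 = (1/371 + 107)*196 + 93333 = (39698/371)*196 + 93333 = 1111544/53 + 93333 = 6058193/53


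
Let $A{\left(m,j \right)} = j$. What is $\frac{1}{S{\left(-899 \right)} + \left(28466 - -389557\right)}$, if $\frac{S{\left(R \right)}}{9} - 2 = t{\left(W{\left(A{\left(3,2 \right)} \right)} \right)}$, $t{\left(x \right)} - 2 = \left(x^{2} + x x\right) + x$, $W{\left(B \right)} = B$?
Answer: $\frac{1}{418149} \approx 2.3915 \cdot 10^{-6}$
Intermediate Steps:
$t{\left(x \right)} = 2 + x + 2 x^{2}$ ($t{\left(x \right)} = 2 + \left(\left(x^{2} + x x\right) + x\right) = 2 + \left(\left(x^{2} + x^{2}\right) + x\right) = 2 + \left(2 x^{2} + x\right) = 2 + \left(x + 2 x^{2}\right) = 2 + x + 2 x^{2}$)
$S{\left(R \right)} = 126$ ($S{\left(R \right)} = 18 + 9 \left(2 + 2 + 2 \cdot 2^{2}\right) = 18 + 9 \left(2 + 2 + 2 \cdot 4\right) = 18 + 9 \left(2 + 2 + 8\right) = 18 + 9 \cdot 12 = 18 + 108 = 126$)
$\frac{1}{S{\left(-899 \right)} + \left(28466 - -389557\right)} = \frac{1}{126 + \left(28466 - -389557\right)} = \frac{1}{126 + \left(28466 + 389557\right)} = \frac{1}{126 + 418023} = \frac{1}{418149}$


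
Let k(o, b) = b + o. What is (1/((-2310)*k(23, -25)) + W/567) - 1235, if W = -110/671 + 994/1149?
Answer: -1542495870431/1248985980 ≈ -1235.0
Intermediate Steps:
W = 49144/70089 (W = -110*1/671 + 994*(1/1149) = -10/61 + 994/1149 = 49144/70089 ≈ 0.70117)
(1/((-2310)*k(23, -25)) + W/567) - 1235 = (1/((-2310)*(-25 + 23)) + (49144/70089)/567) - 1235 = (-1/2310/(-2) + (49144/70089)*(1/567)) - 1235 = (-1/2310*(-½) + 49144/39740463) - 1235 = (1/4620 + 49144/39740463) - 1235 = 1814869/1248985980 - 1235 = -1542495870431/1248985980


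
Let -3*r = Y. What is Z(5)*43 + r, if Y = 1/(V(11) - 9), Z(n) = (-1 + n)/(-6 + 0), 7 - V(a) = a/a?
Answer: -257/9 ≈ -28.556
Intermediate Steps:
V(a) = 6 (V(a) = 7 - a/a = 7 - 1*1 = 7 - 1 = 6)
Z(n) = ⅙ - n/6 (Z(n) = (-1 + n)/(-6) = (-1 + n)*(-⅙) = ⅙ - n/6)
Y = -⅓ (Y = 1/(6 - 9) = 1/(-3) = -⅓ ≈ -0.33333)
r = ⅑ (r = -⅓*(-⅓) = ⅑ ≈ 0.11111)
Z(5)*43 + r = (⅙ - ⅙*5)*43 + ⅑ = (⅙ - ⅚)*43 + ⅑ = -⅔*43 + ⅑ = -86/3 + ⅑ = -257/9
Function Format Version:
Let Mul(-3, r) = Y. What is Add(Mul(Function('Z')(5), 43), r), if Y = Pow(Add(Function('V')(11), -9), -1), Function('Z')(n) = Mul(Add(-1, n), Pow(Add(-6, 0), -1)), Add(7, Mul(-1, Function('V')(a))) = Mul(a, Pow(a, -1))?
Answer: Rational(-257, 9) ≈ -28.556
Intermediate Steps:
Function('V')(a) = 6 (Function('V')(a) = Add(7, Mul(-1, Mul(a, Pow(a, -1)))) = Add(7, Mul(-1, 1)) = Add(7, -1) = 6)
Function('Z')(n) = Add(Rational(1, 6), Mul(Rational(-1, 6), n)) (Function('Z')(n) = Mul(Add(-1, n), Pow(-6, -1)) = Mul(Add(-1, n), Rational(-1, 6)) = Add(Rational(1, 6), Mul(Rational(-1, 6), n)))
Y = Rational(-1, 3) (Y = Pow(Add(6, -9), -1) = Pow(-3, -1) = Rational(-1, 3) ≈ -0.33333)
r = Rational(1, 9) (r = Mul(Rational(-1, 3), Rational(-1, 3)) = Rational(1, 9) ≈ 0.11111)
Add(Mul(Function('Z')(5), 43), r) = Add(Mul(Add(Rational(1, 6), Mul(Rational(-1, 6), 5)), 43), Rational(1, 9)) = Add(Mul(Add(Rational(1, 6), Rational(-5, 6)), 43), Rational(1, 9)) = Add(Mul(Rational(-2, 3), 43), Rational(1, 9)) = Add(Rational(-86, 3), Rational(1, 9)) = Rational(-257, 9)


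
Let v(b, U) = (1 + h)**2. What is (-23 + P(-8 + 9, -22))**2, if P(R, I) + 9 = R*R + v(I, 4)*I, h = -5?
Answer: 146689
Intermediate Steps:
v(b, U) = 16 (v(b, U) = (1 - 5)**2 = (-4)**2 = 16)
P(R, I) = -9 + R**2 + 16*I (P(R, I) = -9 + (R*R + 16*I) = -9 + (R**2 + 16*I) = -9 + R**2 + 16*I)
(-23 + P(-8 + 9, -22))**2 = (-23 + (-9 + (-8 + 9)**2 + 16*(-22)))**2 = (-23 + (-9 + 1**2 - 352))**2 = (-23 + (-9 + 1 - 352))**2 = (-23 - 360)**2 = (-383)**2 = 146689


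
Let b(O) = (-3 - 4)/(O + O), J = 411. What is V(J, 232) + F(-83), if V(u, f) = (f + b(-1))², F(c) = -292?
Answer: 220673/4 ≈ 55168.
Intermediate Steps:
b(O) = -7/(2*O) (b(O) = -7*1/(2*O) = -7/(2*O))
V(u, f) = (7/2 + f)² (V(u, f) = (f - 7/2/(-1))² = (f - 7/2*(-1))² = (f + 7/2)² = (7/2 + f)²)
V(J, 232) + F(-83) = (7 + 2*232)²/4 - 292 = (7 + 464)²/4 - 292 = (¼)*471² - 292 = (¼)*221841 - 292 = 221841/4 - 292 = 220673/4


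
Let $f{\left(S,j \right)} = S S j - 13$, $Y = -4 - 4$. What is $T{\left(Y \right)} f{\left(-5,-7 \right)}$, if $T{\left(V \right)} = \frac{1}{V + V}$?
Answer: $\frac{47}{4} \approx 11.75$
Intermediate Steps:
$Y = -8$
$T{\left(V \right)} = \frac{1}{2 V}$
$f{\left(S,j \right)} = -13 + j S^{2}$ ($f{\left(S,j \right)} = S^{2} j - 13 = j S^{2} - 13 = -13 + j S^{2}$)
$T{\left(Y \right)} f{\left(-5,-7 \right)} = \frac{1}{2 \left(-8\right)} \left(-13 - 7 \left(-5\right)^{2}\right) = \frac{1}{2} \left(- \frac{1}{8}\right) \left(-13 - 175\right) = - \frac{-13 - 175}{16} = \left(- \frac{1}{16}\right) \left(-188\right) = \frac{47}{4}$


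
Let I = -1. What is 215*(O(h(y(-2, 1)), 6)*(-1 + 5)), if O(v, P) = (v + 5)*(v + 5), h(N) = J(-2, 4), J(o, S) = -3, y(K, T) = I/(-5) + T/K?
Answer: 3440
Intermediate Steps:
y(K, T) = ⅕ + T/K (y(K, T) = -1/(-5) + T/K = -1*(-⅕) + T/K = ⅕ + T/K)
h(N) = -3
O(v, P) = (5 + v)² (O(v, P) = (5 + v)*(5 + v) = (5 + v)²)
215*(O(h(y(-2, 1)), 6)*(-1 + 5)) = 215*((5 - 3)²*(-1 + 5)) = 215*(2²*4) = 215*(4*4) = 215*16 = 3440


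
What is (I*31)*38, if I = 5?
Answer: 5890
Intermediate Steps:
(I*31)*38 = (5*31)*38 = 155*38 = 5890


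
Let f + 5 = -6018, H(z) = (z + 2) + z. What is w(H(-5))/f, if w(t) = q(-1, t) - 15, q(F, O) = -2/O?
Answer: 59/24092 ≈ 0.0024489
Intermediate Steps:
H(z) = 2 + 2*z (H(z) = (2 + z) + z = 2 + 2*z)
f = -6023 (f = -5 - 6018 = -6023)
w(t) = -15 - 2/t (w(t) = -2/t - 15 = -15 - 2/t)
w(H(-5))/f = (-15 - 2/(2 + 2*(-5)))/(-6023) = (-15 - 2/(2 - 10))*(-1/6023) = (-15 - 2/(-8))*(-1/6023) = (-15 - 2*(-⅛))*(-1/6023) = (-15 + ¼)*(-1/6023) = -59/4*(-1/6023) = 59/24092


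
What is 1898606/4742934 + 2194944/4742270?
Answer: 4853544200329/5623068405045 ≈ 0.86315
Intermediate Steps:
1898606/4742934 + 2194944/4742270 = 1898606*(1/4742934) + 2194944*(1/4742270) = 949303/2371467 + 1097472/2371135 = 4853544200329/5623068405045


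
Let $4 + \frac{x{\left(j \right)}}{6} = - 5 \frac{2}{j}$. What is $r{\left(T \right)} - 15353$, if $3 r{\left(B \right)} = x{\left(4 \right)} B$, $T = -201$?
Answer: $-12740$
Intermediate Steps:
$x{\left(j \right)} = -24 - \frac{60}{j}$ ($x{\left(j \right)} = -24 + 6 \left(- 5 \frac{2}{j}\right) = -24 + 6 \left(- \frac{10}{j}\right) = -24 - \frac{60}{j}$)
$r{\left(B \right)} = - 13 B$ ($r{\left(B \right)} = \frac{\left(-24 - \frac{60}{4}\right) B}{3} = \frac{\left(-24 - 15\right) B}{3} = \frac{\left(-39\right) B}{3} = - 13 B$)
$r{\left(T \right)} - 15353 = \left(-13\right) \left(-201\right) - 15353 = 2613 - 15353 = -12740$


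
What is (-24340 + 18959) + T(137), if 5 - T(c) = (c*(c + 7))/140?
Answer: -193092/35 ≈ -5516.9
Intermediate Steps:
T(c) = 5 - c*(7 + c)/140 (T(c) = 5 - c*(c + 7)/140 = 5 - c*(7 + c)/140)
(-24340 + 18959) + T(137) = (-24340 + 18959) + (5 - 1/20*137 - 1/140*137**2) = -5381 + (5 - 137/20 - 1/140*18769) = -5381 + (5 - 137/20 - 18769/140) = -5381 - 4757/35 = -193092/35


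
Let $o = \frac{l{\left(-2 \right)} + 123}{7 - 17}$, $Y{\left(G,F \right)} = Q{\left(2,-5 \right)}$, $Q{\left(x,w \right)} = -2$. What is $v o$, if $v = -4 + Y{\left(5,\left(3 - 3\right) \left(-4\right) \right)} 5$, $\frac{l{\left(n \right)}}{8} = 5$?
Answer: $\frac{1141}{5} \approx 228.2$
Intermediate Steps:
$l{\left(n \right)} = 40$ ($l{\left(n \right)} = 8 \cdot 5 = 40$)
$Y{\left(G,F \right)} = -2$
$v = -14$ ($v = -4 - 10 = -14$)
$o = - \frac{163}{10}$ ($o = \frac{40 + 123}{7 - 17} = \frac{163}{-10} = 163 \left(- \frac{1}{10}\right) = - \frac{163}{10} \approx -16.3$)
$v o = \left(-14\right) \left(- \frac{163}{10}\right) = \frac{1141}{5}$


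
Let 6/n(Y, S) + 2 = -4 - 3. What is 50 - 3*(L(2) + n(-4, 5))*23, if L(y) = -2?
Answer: 234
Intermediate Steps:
n(Y, S) = -⅔ (n(Y, S) = 6/(-2 + (-4 - 3)) = 6/(-2 - 7) = 6/(-9) = 6*(-⅑) = -⅔)
50 - 3*(L(2) + n(-4, 5))*23 = 50 - 3*(-2 - ⅔)*23 = 50 - 3*(-8/3)*23 = 50 + 8*23 = 50 + 184 = 234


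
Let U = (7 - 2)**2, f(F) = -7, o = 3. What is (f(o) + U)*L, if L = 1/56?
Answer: 9/28 ≈ 0.32143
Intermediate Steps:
U = 25 (U = 5**2 = 25)
L = 1/56 ≈ 0.017857
(f(o) + U)*L = (-7 + 25)*(1/56) = 18*(1/56) = 9/28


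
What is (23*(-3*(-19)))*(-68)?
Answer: -89148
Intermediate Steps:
(23*(-3*(-19)))*(-68) = (23*57)*(-68) = 1311*(-68) = -89148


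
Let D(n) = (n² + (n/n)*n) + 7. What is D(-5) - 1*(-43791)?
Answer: 43818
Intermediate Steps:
D(n) = 7 + n + n² (D(n) = (n² + 1*n) + 7 = (n² + n) + 7 = (n + n²) + 7 = 7 + n + n²)
D(-5) - 1*(-43791) = (7 - 5 + (-5)²) - 1*(-43791) = (7 - 5 + 25) + 43791 = 27 + 43791 = 43818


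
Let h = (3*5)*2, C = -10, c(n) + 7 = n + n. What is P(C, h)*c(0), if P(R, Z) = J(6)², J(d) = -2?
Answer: -28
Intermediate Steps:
c(n) = -7 + 2*n (c(n) = -7 + (n + n) = -7 + 2*n)
h = 30 (h = 15*2 = 30)
P(R, Z) = 4 (P(R, Z) = (-2)² = 4)
P(C, h)*c(0) = 4*(-7 + 2*0) = 4*(-7 + 0) = 4*(-7) = -28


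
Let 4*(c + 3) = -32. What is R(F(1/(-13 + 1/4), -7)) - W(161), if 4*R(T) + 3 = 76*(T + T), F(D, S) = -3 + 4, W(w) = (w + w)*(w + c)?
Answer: -193051/4 ≈ -48263.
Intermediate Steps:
c = -11 (c = -3 + (¼)*(-32) = -3 - 8 = -11)
W(w) = 2*w*(-11 + w) (W(w) = (w + w)*(w - 11) = (2*w)*(-11 + w) = 2*w*(-11 + w))
F(D, S) = 1
R(T) = -¾ + 38*T (R(T) = -¾ + (76*(T + T))/4 = -¾ + (76*(2*T))/4 = -¾ + (152*T)/4 = -¾ + 38*T)
R(F(1/(-13 + 1/4), -7)) - W(161) = (-¾ + 38*1) - 2*161*(-11 + 161) = (-¾ + 38) - 2*161*150 = 149/4 - 1*48300 = 149/4 - 48300 = -193051/4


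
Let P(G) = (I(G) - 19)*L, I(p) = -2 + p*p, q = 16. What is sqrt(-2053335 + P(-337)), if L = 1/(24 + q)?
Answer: I*sqrt(205049630)/10 ≈ 1432.0*I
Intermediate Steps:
I(p) = -2 + p**2
L = 1/40 (L = 1/(24 + 16) = 1/40 ≈ 0.025000)
P(G) = -21/40 + G**2/40 (P(G) = ((-2 + G**2) - 19)*(1/40) = (-21 + G**2)*(1/40) = -21/40 + G**2/40)
sqrt(-2053335 + P(-337)) = sqrt(-2053335 + (-21/40 + (1/40)*(-337)**2)) = sqrt(-2053335 + (-21/40 + (1/40)*113569)) = sqrt(-2053335 + (-21/40 + 113569/40)) = sqrt(-2053335 + 28387/10) = sqrt(-20504963/10) = I*sqrt(205049630)/10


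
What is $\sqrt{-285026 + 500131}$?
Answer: $\sqrt{215105} \approx 463.79$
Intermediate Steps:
$\sqrt{-285026 + 500131} = \sqrt{215105}$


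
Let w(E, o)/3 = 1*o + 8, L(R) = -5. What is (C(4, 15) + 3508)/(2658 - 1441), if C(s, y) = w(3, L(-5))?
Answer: 3517/1217 ≈ 2.8899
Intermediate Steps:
w(E, o) = 24 + 3*o (w(E, o) = 3*(1*o + 8) = 3*(o + 8) = 3*(8 + o) = 24 + 3*o)
C(s, y) = 9 (C(s, y) = 24 + 3*(-5) = 24 - 15 = 9)
(C(4, 15) + 3508)/(2658 - 1441) = (9 + 3508)/(2658 - 1441) = 3517/1217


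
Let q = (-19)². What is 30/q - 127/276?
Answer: -37567/99636 ≈ -0.37704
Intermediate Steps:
q = 361
30/q - 127/276 = 30/361 - 127/276 = -37567/99636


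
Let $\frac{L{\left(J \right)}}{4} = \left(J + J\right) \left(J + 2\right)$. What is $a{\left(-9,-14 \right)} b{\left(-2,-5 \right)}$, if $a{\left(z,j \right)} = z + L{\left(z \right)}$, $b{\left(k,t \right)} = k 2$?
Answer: $-1980$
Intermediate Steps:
$b{\left(k,t \right)} = 2 k$
$L{\left(J \right)} = 8 J \left(2 + J\right)$ ($L{\left(J \right)} = 4 \left(J + J\right) \left(J + 2\right) = 4 \cdot 2 J \left(2 + J\right) = 8 J \left(2 + J\right)$)
$a{\left(z,j \right)} = z + 8 z \left(2 + z\right)$
$a{\left(-9,-14 \right)} b{\left(-2,-5 \right)} = - 9 \left(17 + 8 \left(-9\right)\right) 2 \left(-2\right) = - 9 \left(17 - 72\right) \left(-4\right) = \left(-9\right) \left(-55\right) \left(-4\right) = 495 \left(-4\right) = -1980$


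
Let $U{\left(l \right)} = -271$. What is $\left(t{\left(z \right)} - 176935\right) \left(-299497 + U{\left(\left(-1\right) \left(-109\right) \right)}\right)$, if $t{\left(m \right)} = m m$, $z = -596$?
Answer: $-53442938808$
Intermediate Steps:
$t{\left(m \right)} = m^{2}$
$\left(t{\left(z \right)} - 176935\right) \left(-299497 + U{\left(\left(-1\right) \left(-109\right) \right)}\right) = \left(\left(-596\right)^{2} - 176935\right) \left(-299497 - 271\right) = \left(355216 - 176935\right) \left(-299768\right) = 178281 \left(-299768\right) = -53442938808$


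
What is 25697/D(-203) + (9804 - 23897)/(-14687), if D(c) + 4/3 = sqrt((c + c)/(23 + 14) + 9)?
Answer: (-41890628365*I + 42279*sqrt(2701))/(14687*(3*sqrt(2701) + 148*I)) ≈ -9133.9 - 9623.3*I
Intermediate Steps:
D(c) = -4/3 + sqrt(9 + 2*c/37) (D(c) = -4/3 + sqrt((c + c)/(23 + 14) + 9) = -4/3 + sqrt((2*c)/37 + 9) = -4/3 + sqrt((2*c)*(1/37) + 9) = -4/3 + sqrt(2*c/37 + 9) = -4/3 + sqrt(9 + 2*c/37))
25697/D(-203) + (9804 - 23897)/(-14687) = 25697/(-4/3 + sqrt(12321 + 74*(-203))/37) + (9804 - 23897)/(-14687) = 25697/(-4/3 + sqrt(12321 - 15022)/37) - 14093*(-1/14687) = 25697/(-4/3 + sqrt(-2701)/37) + 14093/14687 = 25697/(-4/3 + (I*sqrt(2701))/37) + 14093/14687 = 25697/(-4/3 + I*sqrt(2701)/37) + 14093/14687 = 14093/14687 + 25697/(-4/3 + I*sqrt(2701)/37)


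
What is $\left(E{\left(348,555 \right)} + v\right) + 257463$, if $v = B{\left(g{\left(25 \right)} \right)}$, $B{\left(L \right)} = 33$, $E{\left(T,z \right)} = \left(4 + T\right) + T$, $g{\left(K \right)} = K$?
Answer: $258196$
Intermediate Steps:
$E{\left(T,z \right)} = 4 + 2 T$
$v = 33$
$\left(E{\left(348,555 \right)} + v\right) + 257463 = \left(\left(4 + 2 \cdot 348\right) + 33\right) + 257463 = \left(\left(4 + 696\right) + 33\right) + 257463 = \left(700 + 33\right) + 257463 = 733 + 257463 = 258196$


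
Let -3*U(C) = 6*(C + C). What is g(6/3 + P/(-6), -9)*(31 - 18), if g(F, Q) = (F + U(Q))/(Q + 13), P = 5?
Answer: 2899/24 ≈ 120.79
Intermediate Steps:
U(C) = -4*C (U(C) = -2*(C + C) = -2*2*C = -4*C)
g(F, Q) = (F - 4*Q)/(13 + Q) (g(F, Q) = (F - 4*Q)/(Q + 13) = (F - 4*Q)/(13 + Q))
g(6/3 + P/(-6), -9)*(31 - 18) = (((6/3 + 5/(-6)) - 4*(-9))/(13 - 9))*(31 - 18) = (((6*(1/3) + 5*(-1/6)) + 36)/4)*13 = (((2 - 5/6) + 36)/4)*13 = ((7/6 + 36)/4)*13 = ((1/4)*(223/6))*13 = (223/24)*13 = 2899/24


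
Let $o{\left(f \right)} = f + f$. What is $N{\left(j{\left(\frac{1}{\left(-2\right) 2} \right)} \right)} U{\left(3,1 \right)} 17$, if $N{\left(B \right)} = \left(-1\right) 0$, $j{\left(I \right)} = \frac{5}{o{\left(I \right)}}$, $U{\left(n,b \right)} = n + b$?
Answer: $0$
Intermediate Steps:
$o{\left(f \right)} = 2 f$
$U{\left(n,b \right)} = b + n$
$j{\left(I \right)} = \frac{5}{2 I}$
$N{\left(B \right)} = 0$
$N{\left(j{\left(\frac{1}{\left(-2\right) 2} \right)} \right)} U{\left(3,1 \right)} 17 = 0 \left(1 + 3\right) 17 = 0 \cdot 4 \cdot 17 = 0 \cdot 17 = 0$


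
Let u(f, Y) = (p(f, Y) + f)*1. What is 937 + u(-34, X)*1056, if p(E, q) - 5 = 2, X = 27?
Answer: -27575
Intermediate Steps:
p(E, q) = 7 (p(E, q) = 5 + 2 = 7)
u(f, Y) = 7 + f (u(f, Y) = (7 + f)*1 = 7 + f)
937 + u(-34, X)*1056 = 937 + (7 - 34)*1056 = 937 - 27*1056 = 937 - 28512 = -27575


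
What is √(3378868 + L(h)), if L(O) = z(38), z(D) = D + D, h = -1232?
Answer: 16*√13199 ≈ 1838.2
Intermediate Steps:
z(D) = 2*D
L(O) = 76 (L(O) = 2*38 = 76)
√(3378868 + L(h)) = √(3378868 + 76) = √3378944 = 16*√13199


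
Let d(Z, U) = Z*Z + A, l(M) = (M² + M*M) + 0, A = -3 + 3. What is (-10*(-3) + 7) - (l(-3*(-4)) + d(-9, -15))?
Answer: -332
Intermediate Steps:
A = 0
l(M) = 2*M² (l(M) = (M² + M²) + 0 = 2*M² + 0 = 2*M²)
d(Z, U) = Z² (d(Z, U) = Z*Z + 0 = Z² + 0 = Z²)
(-10*(-3) + 7) - (l(-3*(-4)) + d(-9, -15)) = (-10*(-3) + 7) - (2*(-3*(-4))² + (-9)²) = (30 + 7) - (2*12² + 81) = 37 - (2*144 + 81) = 37 - (288 + 81) = 37 - 1*369 = 37 - 369 = -332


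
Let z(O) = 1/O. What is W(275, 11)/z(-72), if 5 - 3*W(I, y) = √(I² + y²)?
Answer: -120 + 264*√626 ≈ 6485.3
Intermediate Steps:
W(I, y) = 5/3 - √(I² + y²)/3
W(275, 11)/z(-72) = (5/3 - √(275² + 11²)/3)/(1/(-72)) = (5/3 - √(75625 + 121)/3)/(-1/72) = (5/3 - 11*√626/3)*(-72) = -120 + 264*√626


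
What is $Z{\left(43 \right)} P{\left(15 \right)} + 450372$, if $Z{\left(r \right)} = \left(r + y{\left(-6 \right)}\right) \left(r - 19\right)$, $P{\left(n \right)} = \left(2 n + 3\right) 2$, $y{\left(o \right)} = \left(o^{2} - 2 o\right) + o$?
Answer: $585012$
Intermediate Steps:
$y{\left(o \right)} = o^{2} - o$
$P{\left(n \right)} = 6 + 4 n$ ($P{\left(n \right)} = \left(3 + 2 n\right) 2 = 6 + 4 n$)
$Z{\left(r \right)} = \left(-19 + r\right) \left(42 + r\right)$ ($Z{\left(r \right)} = \left(r - 6 \left(-1 - 6\right)\right) \left(r - 19\right) = \left(r - -42\right) \left(-19 + r\right) = \left(r + 42\right) \left(-19 + r\right) = \left(42 + r\right) \left(-19 + r\right) = \left(-19 + r\right) \left(42 + r\right)$)
$Z{\left(43 \right)} P{\left(15 \right)} + 450372 = \left(-798 + 43^{2} + 23 \cdot 43\right) \left(6 + 4 \cdot 15\right) + 450372 = \left(-798 + 1849 + 989\right) \left(6 + 60\right) + 450372 = 2040 \cdot 66 + 450372 = 134640 + 450372 = 585012$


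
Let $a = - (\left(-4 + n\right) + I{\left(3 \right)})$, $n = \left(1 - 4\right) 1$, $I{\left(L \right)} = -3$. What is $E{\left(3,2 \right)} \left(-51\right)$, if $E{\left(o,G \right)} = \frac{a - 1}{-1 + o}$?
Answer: $- \frac{459}{2} \approx -229.5$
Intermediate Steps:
$n = -3$ ($n = \left(-3\right) 1 = -3$)
$a = 10$ ($a = - (\left(-4 - 3\right) - 3) = - (-7 - 3) = \left(-1\right) \left(-10\right) = 10$)
$E{\left(o,G \right)} = \frac{9}{-1 + o}$ ($E{\left(o,G \right)} = \frac{10 - 1}{-1 + o} = \frac{9}{-1 + o}$)
$E{\left(3,2 \right)} \left(-51\right) = \frac{9}{-1 + 3} \left(-51\right) = \frac{9}{2} \left(-51\right) = - \frac{459}{2}$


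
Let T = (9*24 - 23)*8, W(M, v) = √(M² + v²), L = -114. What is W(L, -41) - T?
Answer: -1544 + √14677 ≈ -1422.9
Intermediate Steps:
T = 1544 (T = (216 - 23)*8 = 193*8 = 1544)
W(L, -41) - T = √((-114)² + (-41)²) - 1*1544 = √(12996 + 1681) - 1544 = √14677 - 1544 = -1544 + √14677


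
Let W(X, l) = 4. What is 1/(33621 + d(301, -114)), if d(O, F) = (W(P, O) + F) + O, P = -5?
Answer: 1/33812 ≈ 2.9575e-5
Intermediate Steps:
d(O, F) = 4 + F + O (d(O, F) = (4 + F) + O = 4 + F + O)
1/(33621 + d(301, -114)) = 1/(33621 + (4 - 114 + 301)) = 1/(33621 + 191) = 1/33812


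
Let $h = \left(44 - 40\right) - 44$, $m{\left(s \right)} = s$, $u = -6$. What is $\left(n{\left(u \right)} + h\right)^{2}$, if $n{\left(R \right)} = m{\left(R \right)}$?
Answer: $2116$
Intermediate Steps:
$n{\left(R \right)} = R$
$h = -40$ ($h = 4 - 44 = -40$)
$\left(n{\left(u \right)} + h\right)^{2} = \left(-6 - 40\right)^{2} = \left(-46\right)^{2} = 2116$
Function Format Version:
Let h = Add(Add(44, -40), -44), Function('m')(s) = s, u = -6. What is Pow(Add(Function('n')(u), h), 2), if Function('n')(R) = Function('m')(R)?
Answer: 2116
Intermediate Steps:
Function('n')(R) = R
h = -40 (h = Add(4, -44) = -40)
Pow(Add(Function('n')(u), h), 2) = Pow(Add(-6, -40), 2) = Pow(-46, 2) = 2116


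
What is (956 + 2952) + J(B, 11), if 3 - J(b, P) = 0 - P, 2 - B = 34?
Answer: 3922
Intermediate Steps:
B = -32 (B = 2 - 1*34 = 2 - 34 = -32)
J(b, P) = 3 + P (J(b, P) = 3 - (0 - P) = 3 - (-1)*P = 3 + P)
(956 + 2952) + J(B, 11) = (956 + 2952) + (3 + 11) = 3908 + 14 = 3922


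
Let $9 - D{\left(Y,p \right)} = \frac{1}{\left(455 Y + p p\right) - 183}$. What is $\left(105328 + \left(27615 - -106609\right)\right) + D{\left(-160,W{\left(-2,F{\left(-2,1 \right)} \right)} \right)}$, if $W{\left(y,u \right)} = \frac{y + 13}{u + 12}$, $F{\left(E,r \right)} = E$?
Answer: $\frac{1748359059519}{7298179} \approx 2.3956 \cdot 10^{5}$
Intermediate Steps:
$W{\left(y,u \right)} = \frac{13 + y}{12 + u}$
$D{\left(Y,p \right)} = 9 - \frac{1}{-183 + p^{2} + 455 Y}$ ($D{\left(Y,p \right)} = 9 - \frac{1}{\left(455 Y + p p\right) - 183} = 9 - \frac{1}{\left(455 Y + p^{2}\right) - 183} = 9 - \frac{1}{\left(p^{2} + 455 Y\right) - 183} = 9 - \frac{1}{-183 + p^{2} + 455 Y}$)
$\left(105328 + \left(27615 - -106609\right)\right) + D{\left(-160,W{\left(-2,F{\left(-2,1 \right)} \right)} \right)} = \left(105328 + \left(27615 - -106609\right)\right) + \frac{-1648 + 9 \left(\frac{13 - 2}{12 - 2}\right)^{2} + 4095 \left(-160\right)}{-183 + \left(\frac{13 - 2}{12 - 2}\right)^{2} + 455 \left(-160\right)} = \left(105328 + \left(27615 + 106609\right)\right) + \frac{-1648 + 9 \left(\frac{1}{10} \cdot 11\right)^{2} - 655200}{-183 + \left(\frac{1}{10} \cdot 11\right)^{2} - 72800} = \left(105328 + 134224\right) + \frac{-1648 + 9 \left(\frac{1}{10} \cdot 11\right)^{2} - 655200}{-183 + \left(\frac{1}{10} \cdot 11\right)^{2} - 72800} = 239552 + \frac{-1648 + 9 \left(\frac{11}{10}\right)^{2} - 655200}{-183 + \left(\frac{11}{10}\right)^{2} - 72800} = 239552 + \frac{-1648 + 9 \cdot \frac{121}{100} - 655200}{-183 + \frac{121}{100} - 72800} = 239552 + \frac{-1648 + \frac{1089}{100} - 655200}{- \frac{7298179}{100}} = 239552 - - \frac{65683711}{7298179} = 239552 + \frac{65683711}{7298179} = \frac{1748359059519}{7298179}$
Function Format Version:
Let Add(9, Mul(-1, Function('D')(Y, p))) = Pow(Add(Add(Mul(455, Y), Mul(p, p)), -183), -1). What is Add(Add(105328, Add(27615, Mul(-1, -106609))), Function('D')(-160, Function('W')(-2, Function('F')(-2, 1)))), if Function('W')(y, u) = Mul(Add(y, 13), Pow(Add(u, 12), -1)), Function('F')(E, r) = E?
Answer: Rational(1748359059519, 7298179) ≈ 2.3956e+5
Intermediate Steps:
Function('W')(y, u) = Mul(Pow(Add(12, u), -1), Add(13, y)) (Function('W')(y, u) = Mul(Add(13, y), Pow(Add(12, u), -1)) = Mul(Pow(Add(12, u), -1), Add(13, y)))
Function('D')(Y, p) = Add(9, Mul(-1, Pow(Add(-183, Pow(p, 2), Mul(455, Y)), -1))) (Function('D')(Y, p) = Add(9, Mul(-1, Pow(Add(Add(Mul(455, Y), Mul(p, p)), -183), -1))) = Add(9, Mul(-1, Pow(Add(Add(Mul(455, Y), Pow(p, 2)), -183), -1))) = Add(9, Mul(-1, Pow(Add(Add(Pow(p, 2), Mul(455, Y)), -183), -1))) = Add(9, Mul(-1, Pow(Add(-183, Pow(p, 2), Mul(455, Y)), -1))))
Add(Add(105328, Add(27615, Mul(-1, -106609))), Function('D')(-160, Function('W')(-2, Function('F')(-2, 1)))) = Add(Add(105328, Add(27615, Mul(-1, -106609))), Mul(Pow(Add(-183, Pow(Mul(Pow(Add(12, -2), -1), Add(13, -2)), 2), Mul(455, -160)), -1), Add(-1648, Mul(9, Pow(Mul(Pow(Add(12, -2), -1), Add(13, -2)), 2)), Mul(4095, -160)))) = Add(Add(105328, Add(27615, 106609)), Mul(Pow(Add(-183, Pow(Mul(Pow(10, -1), 11), 2), -72800), -1), Add(-1648, Mul(9, Pow(Mul(Pow(10, -1), 11), 2)), -655200))) = Add(Add(105328, 134224), Mul(Pow(Add(-183, Pow(Mul(Rational(1, 10), 11), 2), -72800), -1), Add(-1648, Mul(9, Pow(Mul(Rational(1, 10), 11), 2)), -655200))) = Add(239552, Mul(Pow(Add(-183, Pow(Rational(11, 10), 2), -72800), -1), Add(-1648, Mul(9, Pow(Rational(11, 10), 2)), -655200))) = Add(239552, Mul(Pow(Add(-183, Rational(121, 100), -72800), -1), Add(-1648, Mul(9, Rational(121, 100)), -655200))) = Add(239552, Mul(Pow(Rational(-7298179, 100), -1), Add(-1648, Rational(1089, 100), -655200))) = Add(239552, Mul(Rational(-100, 7298179), Rational(-65683711, 100))) = Add(239552, Rational(65683711, 7298179)) = Rational(1748359059519, 7298179)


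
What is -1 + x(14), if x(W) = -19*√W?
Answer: -1 - 19*√14 ≈ -72.092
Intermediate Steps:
-1 + x(14) = -1 - 19*√14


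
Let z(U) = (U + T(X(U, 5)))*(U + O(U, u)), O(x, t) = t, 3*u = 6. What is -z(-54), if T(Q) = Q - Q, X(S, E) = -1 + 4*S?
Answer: -2808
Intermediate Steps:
u = 2 (u = (⅓)*6 = 2)
T(Q) = 0
z(U) = U*(2 + U) (z(U) = (U + 0)*(U + 2) = U*(2 + U))
-z(-54) = -(-54)*(2 - 54) = -(-54)*(-52) = -1*2808 = -2808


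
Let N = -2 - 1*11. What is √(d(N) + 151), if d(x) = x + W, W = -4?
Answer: √134 ≈ 11.576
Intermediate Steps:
N = -13 (N = -2 - 11 = -13)
d(x) = -4 + x (d(x) = x - 4 = -4 + x)
√(d(N) + 151) = √((-4 - 13) + 151) = √(-17 + 151) = √134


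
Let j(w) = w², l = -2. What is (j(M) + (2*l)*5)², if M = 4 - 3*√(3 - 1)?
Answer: 1348 - 672*√2 ≈ 397.65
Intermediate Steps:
M = 4 - 3*√2 ≈ -0.24264
(j(M) + (2*l)*5)² = ((4 - 3*√2)² + (2*(-2))*5)² = ((4 - 3*√2)² - 4*5)² = ((4 - 3*√2)² - 20)² = (-20 + (4 - 3*√2)²)²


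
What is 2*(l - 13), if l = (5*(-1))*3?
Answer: -56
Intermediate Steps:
l = -15 (l = -5*3 = -15)
2*(l - 13) = 2*(-15 - 13) = 2*(-28) = -56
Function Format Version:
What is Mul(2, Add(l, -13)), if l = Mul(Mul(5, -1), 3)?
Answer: -56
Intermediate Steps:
l = -15 (l = Mul(-5, 3) = -15)
Mul(2, Add(l, -13)) = Mul(2, Add(-15, -13)) = Mul(2, -28) = -56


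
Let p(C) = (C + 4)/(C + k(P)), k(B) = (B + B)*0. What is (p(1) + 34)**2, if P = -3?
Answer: 1521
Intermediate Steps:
k(B) = 0 (k(B) = (2*B)*0 = 0)
p(C) = (4 + C)/C (p(C) = (C + 4)/(C + 0) = (4 + C)/C)
(p(1) + 34)**2 = ((4 + 1)/1 + 34)**2 = (1*5 + 34)**2 = (5 + 34)**2 = 39**2 = 1521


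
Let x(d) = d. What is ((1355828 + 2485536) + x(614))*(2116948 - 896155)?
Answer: 4690259848554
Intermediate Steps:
((1355828 + 2485536) + x(614))*(2116948 - 896155) = ((1355828 + 2485536) + 614)*(2116948 - 896155) = (3841364 + 614)*1220793 = 3841978*1220793 = 4690259848554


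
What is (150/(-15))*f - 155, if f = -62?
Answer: 465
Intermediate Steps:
(150/(-15))*f - 155 = (150/(-15))*(-62) - 155 = (150*(-1/15))*(-62) - 155 = -10*(-62) - 155 = 620 - 155 = 465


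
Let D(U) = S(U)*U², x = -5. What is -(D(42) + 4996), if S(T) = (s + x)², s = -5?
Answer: -181396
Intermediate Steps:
S(T) = 100 (S(T) = (-5 - 5)² = (-10)² = 100)
D(U) = 100*U²
-(D(42) + 4996) = -(100*42² + 4996) = -(100*1764 + 4996) = -(176400 + 4996) = -1*181396 = -181396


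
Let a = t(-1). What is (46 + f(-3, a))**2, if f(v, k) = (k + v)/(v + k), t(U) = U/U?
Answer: 2209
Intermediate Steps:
t(U) = 1
a = 1
f(v, k) = 1 (f(v, k) = (k + v)/(k + v) = 1)
(46 + f(-3, a))**2 = (46 + 1)**2 = 47**2 = 2209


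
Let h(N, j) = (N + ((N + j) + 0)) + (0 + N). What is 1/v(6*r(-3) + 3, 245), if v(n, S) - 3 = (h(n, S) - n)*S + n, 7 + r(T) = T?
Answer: 1/32041 ≈ 3.1210e-5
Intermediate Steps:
r(T) = -7 + T
h(N, j) = j + 3*N (h(N, j) = (N + (N + j)) + N = (j + 2*N) + N = j + 3*N)
v(n, S) = 3 + n + S*(S + 2*n) (v(n, S) = 3 + (((S + 3*n) - n)*S + n) = 3 + ((S + 2*n)*S + n) = 3 + (S*(S + 2*n) + n) = 3 + (n + S*(S + 2*n)) = 3 + n + S*(S + 2*n))
1/v(6*r(-3) + 3, 245) = 1/(3 + (6*(-7 - 3) + 3) + 245**2 + 2*245*(6*(-7 - 3) + 3)) = 1/(3 + (6*(-10) + 3) + 60025 + 2*245*(6*(-10) + 3)) = 1/(3 + (-60 + 3) + 60025 + 2*245*(-60 + 3)) = 1/(3 - 57 + 60025 + 2*245*(-57)) = 1/(3 - 57 + 60025 - 27930) = 1/32041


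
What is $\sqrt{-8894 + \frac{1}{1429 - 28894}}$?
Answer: $\frac{11 i \sqrt{55446094815}}{27465} \approx 94.308 i$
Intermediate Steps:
$\sqrt{-8894 + \frac{1}{1429 - 28894}} = \sqrt{-8894 + \frac{1}{-27465}} = \sqrt{-8894 - \frac{1}{27465}} = \sqrt{- \frac{244273711}{27465}} = \frac{11 i \sqrt{55446094815}}{27465}$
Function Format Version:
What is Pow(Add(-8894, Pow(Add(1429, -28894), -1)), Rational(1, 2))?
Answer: Mul(Rational(11, 27465), I, Pow(55446094815, Rational(1, 2))) ≈ Mul(94.308, I)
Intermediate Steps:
Pow(Add(-8894, Pow(Add(1429, -28894), -1)), Rational(1, 2)) = Pow(Add(-8894, Pow(-27465, -1)), Rational(1, 2)) = Pow(Add(-8894, Rational(-1, 27465)), Rational(1, 2)) = Pow(Rational(-244273711, 27465), Rational(1, 2)) = Mul(Rational(11, 27465), I, Pow(55446094815, Rational(1, 2)))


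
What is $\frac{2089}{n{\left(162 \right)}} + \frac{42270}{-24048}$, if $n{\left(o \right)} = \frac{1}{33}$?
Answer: $\frac{276292451}{4008} \approx 68935.0$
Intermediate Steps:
$n{\left(o \right)} = \frac{1}{33}$
$\frac{2089}{n{\left(162 \right)}} + \frac{42270}{-24048} = 2089 \frac{1}{\frac{1}{33}} + \frac{42270}{-24048} = 2089 \cdot 33 + 42270 \left(- \frac{1}{24048}\right) = 68937 - \frac{7045}{4008} = \frac{276292451}{4008}$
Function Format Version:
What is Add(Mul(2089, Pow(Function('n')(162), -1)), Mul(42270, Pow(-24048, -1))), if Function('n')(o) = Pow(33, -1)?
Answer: Rational(276292451, 4008) ≈ 68935.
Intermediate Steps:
Function('n')(o) = Rational(1, 33)
Add(Mul(2089, Pow(Function('n')(162), -1)), Mul(42270, Pow(-24048, -1))) = Add(Mul(2089, Pow(Rational(1, 33), -1)), Mul(42270, Pow(-24048, -1))) = Add(Mul(2089, 33), Mul(42270, Rational(-1, 24048))) = Add(68937, Rational(-7045, 4008)) = Rational(276292451, 4008)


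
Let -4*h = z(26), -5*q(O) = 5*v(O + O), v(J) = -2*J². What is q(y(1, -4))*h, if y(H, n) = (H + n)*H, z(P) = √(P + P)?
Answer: -36*√13 ≈ -129.80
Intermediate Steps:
z(P) = √2*√P (z(P) = √(2*P) = √2*√P)
y(H, n) = H*(H + n)
q(O) = 8*O² (q(O) = -(-2)*(O + O)² = -(-2)*(2*O)² = -(-2)*4*O² = -(-8)*O² = 8*O²)
h = -√13/2 (h = -√2*√26/4 = -√13/2 ≈ -1.8028)
q(y(1, -4))*h = (8*(1*(1 - 4))²)*(-√13/2) = (8*(1*(-3))²)*(-√13/2) = (8*(-3)²)*(-√13/2) = (8*9)*(-√13/2) = 72*(-√13/2) = -36*√13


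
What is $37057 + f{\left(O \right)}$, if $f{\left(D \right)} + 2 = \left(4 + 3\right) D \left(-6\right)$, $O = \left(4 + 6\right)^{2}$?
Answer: $32855$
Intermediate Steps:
$O = 100$ ($O = 10^{2} = 100$)
$f{\left(D \right)} = -2 - 42 D$ ($f{\left(D \right)} = -2 + \left(4 + 3\right) D \left(-6\right) = -2 + 7 D \left(-6\right) = -2 - 42 D$)
$37057 + f{\left(O \right)} = 37057 - 4202 = 32855$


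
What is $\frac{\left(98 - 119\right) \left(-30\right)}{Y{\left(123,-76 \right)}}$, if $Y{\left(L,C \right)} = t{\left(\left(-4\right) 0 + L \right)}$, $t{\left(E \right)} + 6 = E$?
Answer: $\frac{70}{13} \approx 5.3846$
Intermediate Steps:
$t{\left(E \right)} = -6 + E$
$Y{\left(L,C \right)} = -6 + L$ ($Y{\left(L,C \right)} = -6 + \left(\left(-4\right) 0 + L\right) = -6 + \left(0 + L\right) = -6 + L$)
$\frac{\left(98 - 119\right) \left(-30\right)}{Y{\left(123,-76 \right)}} = \frac{\left(98 - 119\right) \left(-30\right)}{-6 + 123} = \frac{\left(-21\right) \left(-30\right)}{117} = 630 \cdot \frac{1}{117} = \frac{70}{13}$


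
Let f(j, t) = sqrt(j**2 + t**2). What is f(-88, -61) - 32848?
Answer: -32848 + sqrt(11465) ≈ -32741.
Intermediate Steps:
f(-88, -61) - 32848 = sqrt((-88)**2 + (-61)**2) - 32848 = sqrt(7744 + 3721) - 32848 = sqrt(11465) - 32848 = -32848 + sqrt(11465)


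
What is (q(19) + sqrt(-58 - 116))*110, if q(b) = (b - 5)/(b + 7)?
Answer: 770/13 + 110*I*sqrt(174) ≈ 59.231 + 1451.0*I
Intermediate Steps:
q(b) = (-5 + b)/(7 + b)
(q(19) + sqrt(-58 - 116))*110 = ((-5 + 19)/(7 + 19) + sqrt(-58 - 116))*110 = (14/26 + sqrt(-174))*110 = ((1/26)*14 + I*sqrt(174))*110 = (7/13 + I*sqrt(174))*110 = 770/13 + 110*I*sqrt(174)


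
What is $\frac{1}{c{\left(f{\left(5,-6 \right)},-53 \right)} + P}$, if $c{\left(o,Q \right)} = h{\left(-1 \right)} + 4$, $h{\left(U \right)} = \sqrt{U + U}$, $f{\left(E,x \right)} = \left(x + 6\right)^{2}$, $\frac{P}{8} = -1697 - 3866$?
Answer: $- \frac{22250}{990125001} - \frac{i \sqrt{2}}{1980250002} \approx -2.2472 \cdot 10^{-5} - 7.1416 \cdot 10^{-10} i$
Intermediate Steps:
$P = -44504$ ($P = 8 \left(-1697 - 3866\right) = 8 \left(-5563\right) = -44504$)
$f{\left(E,x \right)} = \left(6 + x\right)^{2}$
$h{\left(U \right)} = \sqrt{2} \sqrt{U}$ ($h{\left(U \right)} = \sqrt{2 U} = \sqrt{2} \sqrt{U}$)
$c{\left(o,Q \right)} = 4 + i \sqrt{2}$ ($c{\left(o,Q \right)} = \sqrt{2} \sqrt{-1} + 4 = \sqrt{2} i + 4 = i \sqrt{2} + 4 = 4 + i \sqrt{2}$)
$\frac{1}{c{\left(f{\left(5,-6 \right)},-53 \right)} + P} = \frac{1}{\left(4 + i \sqrt{2}\right) - 44504} = \frac{1}{-44500 + i \sqrt{2}}$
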